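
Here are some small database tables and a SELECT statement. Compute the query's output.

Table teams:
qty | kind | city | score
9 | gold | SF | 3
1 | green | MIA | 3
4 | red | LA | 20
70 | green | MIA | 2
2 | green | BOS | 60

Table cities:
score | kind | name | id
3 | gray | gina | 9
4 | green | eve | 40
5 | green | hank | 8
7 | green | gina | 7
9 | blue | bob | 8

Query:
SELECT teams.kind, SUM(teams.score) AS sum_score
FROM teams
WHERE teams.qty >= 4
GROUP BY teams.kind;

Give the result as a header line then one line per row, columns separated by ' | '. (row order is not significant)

== RESULT ==
teams.kind | sum_score
gold | 3
red | 20
green | 2

Derivation:
After WHERE (3 rows):
teams.qty | teams.kind | teams.city | teams.score
9 | gold | SF | 3
4 | red | LA | 20
70 | green | MIA | 2
After GROUP BY (3 rows):
teams.kind | sum_score
gold | 3
red | 20
green | 2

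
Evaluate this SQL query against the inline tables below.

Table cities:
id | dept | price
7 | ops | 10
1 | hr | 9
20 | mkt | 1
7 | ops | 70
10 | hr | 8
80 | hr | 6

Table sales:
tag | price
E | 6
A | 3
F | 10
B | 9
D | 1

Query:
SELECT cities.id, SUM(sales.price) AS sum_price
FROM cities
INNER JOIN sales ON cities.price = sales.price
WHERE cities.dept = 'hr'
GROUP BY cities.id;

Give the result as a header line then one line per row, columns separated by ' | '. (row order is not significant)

== RESULT ==
cities.id | sum_price
1 | 9
80 | 6

Derivation:
After JOIN sales (4 rows):
cities.id | cities.dept | cities.price | sales.tag | sales.price
7 | ops | 10 | F | 10
1 | hr | 9 | B | 9
20 | mkt | 1 | D | 1
80 | hr | 6 | E | 6
After WHERE (2 rows):
cities.id | cities.dept | cities.price | sales.tag | sales.price
1 | hr | 9 | B | 9
80 | hr | 6 | E | 6
After GROUP BY (2 rows):
cities.id | sum_price
1 | 9
80 | 6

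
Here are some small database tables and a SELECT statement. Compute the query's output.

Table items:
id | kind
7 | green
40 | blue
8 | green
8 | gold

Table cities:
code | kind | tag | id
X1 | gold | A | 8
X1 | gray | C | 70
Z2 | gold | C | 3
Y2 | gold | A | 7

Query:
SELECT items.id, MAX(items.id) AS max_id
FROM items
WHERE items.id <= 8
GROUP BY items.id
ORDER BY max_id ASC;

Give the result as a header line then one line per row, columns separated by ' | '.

== RESULT ==
items.id | max_id
7 | 7
8 | 8

Derivation:
After WHERE (3 rows):
items.id | items.kind
7 | green
8 | green
8 | gold
After GROUP BY (2 rows):
items.id | max_id
7 | 7
8 | 8
After ORDER BY (2 rows):
items.id | max_id
7 | 7
8 | 8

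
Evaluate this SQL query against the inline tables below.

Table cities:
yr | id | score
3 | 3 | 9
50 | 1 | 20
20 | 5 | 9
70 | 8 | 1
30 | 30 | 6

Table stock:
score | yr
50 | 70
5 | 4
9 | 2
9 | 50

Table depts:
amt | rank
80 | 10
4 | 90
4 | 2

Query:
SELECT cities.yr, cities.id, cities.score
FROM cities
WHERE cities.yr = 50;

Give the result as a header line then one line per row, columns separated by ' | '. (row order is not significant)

After WHERE (1 rows):
cities.yr | cities.id | cities.score
50 | 1 | 20
After SELECT (1 rows):
cities.yr | cities.id | cities.score
50 | 1 | 20

== RESULT ==
cities.yr | cities.id | cities.score
50 | 1 | 20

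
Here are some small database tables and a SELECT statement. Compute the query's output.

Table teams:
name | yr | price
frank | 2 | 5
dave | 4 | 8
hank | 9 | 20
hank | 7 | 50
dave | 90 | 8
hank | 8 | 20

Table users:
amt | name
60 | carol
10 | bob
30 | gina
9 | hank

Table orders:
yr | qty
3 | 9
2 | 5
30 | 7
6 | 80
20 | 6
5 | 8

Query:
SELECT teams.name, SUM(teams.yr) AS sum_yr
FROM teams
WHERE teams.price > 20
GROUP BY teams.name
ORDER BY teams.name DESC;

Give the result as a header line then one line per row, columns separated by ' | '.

== RESULT ==
teams.name | sum_yr
hank | 7

Derivation:
After WHERE (1 rows):
teams.name | teams.yr | teams.price
hank | 7 | 50
After GROUP BY (1 rows):
teams.name | sum_yr
hank | 7
After ORDER BY (1 rows):
teams.name | sum_yr
hank | 7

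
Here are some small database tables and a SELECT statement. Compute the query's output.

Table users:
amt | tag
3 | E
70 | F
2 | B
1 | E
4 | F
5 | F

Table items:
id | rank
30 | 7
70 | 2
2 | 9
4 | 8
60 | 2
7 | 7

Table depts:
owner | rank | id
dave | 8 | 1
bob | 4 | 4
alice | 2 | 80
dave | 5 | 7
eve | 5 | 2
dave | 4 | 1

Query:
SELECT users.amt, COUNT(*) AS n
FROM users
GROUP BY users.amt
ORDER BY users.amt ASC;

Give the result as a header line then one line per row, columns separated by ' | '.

== RESULT ==
users.amt | n
1 | 1
2 | 1
3 | 1
4 | 1
5 | 1
70 | 1

Derivation:
After GROUP BY (6 rows):
users.amt | n
3 | 1
70 | 1
2 | 1
1 | 1
4 | 1
5 | 1
After ORDER BY (6 rows):
users.amt | n
1 | 1
2 | 1
3 | 1
4 | 1
5 | 1
70 | 1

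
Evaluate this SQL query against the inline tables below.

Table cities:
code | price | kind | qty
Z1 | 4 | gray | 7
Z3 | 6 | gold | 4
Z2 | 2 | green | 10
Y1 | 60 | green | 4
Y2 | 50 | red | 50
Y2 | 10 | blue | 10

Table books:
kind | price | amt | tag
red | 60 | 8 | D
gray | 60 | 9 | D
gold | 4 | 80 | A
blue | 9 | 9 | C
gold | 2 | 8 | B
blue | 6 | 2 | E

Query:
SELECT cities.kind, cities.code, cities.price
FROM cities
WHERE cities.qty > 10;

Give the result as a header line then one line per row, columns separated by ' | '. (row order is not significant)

After WHERE (1 rows):
cities.code | cities.price | cities.kind | cities.qty
Y2 | 50 | red | 50
After SELECT (1 rows):
cities.kind | cities.code | cities.price
red | Y2 | 50

== RESULT ==
cities.kind | cities.code | cities.price
red | Y2 | 50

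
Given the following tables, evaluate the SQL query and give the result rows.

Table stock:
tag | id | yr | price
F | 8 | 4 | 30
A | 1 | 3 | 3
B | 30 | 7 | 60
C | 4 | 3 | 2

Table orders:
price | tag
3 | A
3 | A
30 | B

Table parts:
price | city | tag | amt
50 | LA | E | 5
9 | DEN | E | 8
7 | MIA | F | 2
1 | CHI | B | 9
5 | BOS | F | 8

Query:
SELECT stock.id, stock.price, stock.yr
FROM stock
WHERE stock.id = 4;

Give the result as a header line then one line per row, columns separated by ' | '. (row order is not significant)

After WHERE (1 rows):
stock.tag | stock.id | stock.yr | stock.price
C | 4 | 3 | 2
After SELECT (1 rows):
stock.id | stock.price | stock.yr
4 | 2 | 3

== RESULT ==
stock.id | stock.price | stock.yr
4 | 2 | 3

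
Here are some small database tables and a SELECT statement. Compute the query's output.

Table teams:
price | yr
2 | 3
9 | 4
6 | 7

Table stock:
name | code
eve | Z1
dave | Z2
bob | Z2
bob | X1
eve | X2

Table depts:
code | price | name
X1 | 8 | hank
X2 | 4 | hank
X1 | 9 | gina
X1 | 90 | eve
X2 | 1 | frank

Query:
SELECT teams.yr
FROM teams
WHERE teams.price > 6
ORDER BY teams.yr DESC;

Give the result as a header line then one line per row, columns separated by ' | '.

After WHERE (1 rows):
teams.price | teams.yr
9 | 4
After SELECT (1 rows):
teams.yr
4
After ORDER BY (1 rows):
teams.yr
4

== RESULT ==
teams.yr
4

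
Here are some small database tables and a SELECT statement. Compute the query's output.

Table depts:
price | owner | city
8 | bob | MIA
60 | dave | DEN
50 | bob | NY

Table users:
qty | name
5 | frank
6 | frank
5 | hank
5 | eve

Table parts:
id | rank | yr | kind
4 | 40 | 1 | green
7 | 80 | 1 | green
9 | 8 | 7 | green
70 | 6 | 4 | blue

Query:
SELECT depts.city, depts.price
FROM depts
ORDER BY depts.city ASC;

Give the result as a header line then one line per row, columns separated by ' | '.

== RESULT ==
depts.city | depts.price
DEN | 60
MIA | 8
NY | 50

Derivation:
After SELECT (3 rows):
depts.city | depts.price
MIA | 8
DEN | 60
NY | 50
After ORDER BY (3 rows):
depts.city | depts.price
DEN | 60
MIA | 8
NY | 50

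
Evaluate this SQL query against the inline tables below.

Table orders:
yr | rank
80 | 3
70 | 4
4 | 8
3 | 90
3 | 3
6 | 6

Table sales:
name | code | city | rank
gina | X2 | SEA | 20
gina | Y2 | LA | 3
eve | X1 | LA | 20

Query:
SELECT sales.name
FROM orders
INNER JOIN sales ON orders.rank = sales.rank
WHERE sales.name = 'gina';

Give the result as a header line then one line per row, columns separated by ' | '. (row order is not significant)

== RESULT ==
sales.name
gina
gina

Derivation:
After JOIN sales (2 rows):
orders.yr | orders.rank | sales.name | sales.code | sales.city | sales.rank
80 | 3 | gina | Y2 | LA | 3
3 | 3 | gina | Y2 | LA | 3
After WHERE (2 rows):
orders.yr | orders.rank | sales.name | sales.code | sales.city | sales.rank
80 | 3 | gina | Y2 | LA | 3
3 | 3 | gina | Y2 | LA | 3
After SELECT (2 rows):
sales.name
gina
gina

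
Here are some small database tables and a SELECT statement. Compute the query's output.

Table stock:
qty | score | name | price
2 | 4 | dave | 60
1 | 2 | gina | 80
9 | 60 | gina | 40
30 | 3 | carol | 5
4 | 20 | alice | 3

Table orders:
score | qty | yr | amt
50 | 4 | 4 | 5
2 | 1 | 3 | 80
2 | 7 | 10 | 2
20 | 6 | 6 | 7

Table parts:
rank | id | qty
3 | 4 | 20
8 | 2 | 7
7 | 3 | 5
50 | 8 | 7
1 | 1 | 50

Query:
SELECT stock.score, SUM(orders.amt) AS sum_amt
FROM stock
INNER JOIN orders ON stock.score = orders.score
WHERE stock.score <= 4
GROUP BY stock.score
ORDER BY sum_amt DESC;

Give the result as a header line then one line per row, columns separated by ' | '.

After JOIN orders (3 rows):
stock.qty | stock.score | stock.name | stock.price | orders.score | orders.qty | orders.yr | orders.amt
1 | 2 | gina | 80 | 2 | 1 | 3 | 80
1 | 2 | gina | 80 | 2 | 7 | 10 | 2
4 | 20 | alice | 3 | 20 | 6 | 6 | 7
After WHERE (2 rows):
stock.qty | stock.score | stock.name | stock.price | orders.score | orders.qty | orders.yr | orders.amt
1 | 2 | gina | 80 | 2 | 1 | 3 | 80
1 | 2 | gina | 80 | 2 | 7 | 10 | 2
After GROUP BY (1 rows):
stock.score | sum_amt
2 | 82
After ORDER BY (1 rows):
stock.score | sum_amt
2 | 82

== RESULT ==
stock.score | sum_amt
2 | 82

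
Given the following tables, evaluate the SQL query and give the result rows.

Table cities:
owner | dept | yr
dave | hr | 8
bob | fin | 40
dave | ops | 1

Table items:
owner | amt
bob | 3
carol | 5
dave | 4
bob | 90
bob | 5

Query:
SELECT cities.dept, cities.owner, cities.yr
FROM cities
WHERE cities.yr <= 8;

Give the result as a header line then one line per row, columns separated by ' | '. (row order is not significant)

After WHERE (2 rows):
cities.owner | cities.dept | cities.yr
dave | hr | 8
dave | ops | 1
After SELECT (2 rows):
cities.dept | cities.owner | cities.yr
hr | dave | 8
ops | dave | 1

== RESULT ==
cities.dept | cities.owner | cities.yr
hr | dave | 8
ops | dave | 1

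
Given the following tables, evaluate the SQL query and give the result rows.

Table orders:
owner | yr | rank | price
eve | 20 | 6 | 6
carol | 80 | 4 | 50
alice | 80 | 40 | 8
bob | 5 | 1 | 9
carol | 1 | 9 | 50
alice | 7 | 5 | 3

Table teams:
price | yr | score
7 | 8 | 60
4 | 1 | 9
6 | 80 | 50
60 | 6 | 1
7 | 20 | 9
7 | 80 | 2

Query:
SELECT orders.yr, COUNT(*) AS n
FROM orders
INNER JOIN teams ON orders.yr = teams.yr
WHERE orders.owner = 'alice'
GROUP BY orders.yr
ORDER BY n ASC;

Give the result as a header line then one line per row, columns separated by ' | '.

== RESULT ==
orders.yr | n
80 | 2

Derivation:
After JOIN teams (6 rows):
orders.owner | orders.yr | orders.rank | orders.price | teams.price | teams.yr | teams.score
eve | 20 | 6 | 6 | 7 | 20 | 9
carol | 80 | 4 | 50 | 6 | 80 | 50
carol | 80 | 4 | 50 | 7 | 80 | 2
alice | 80 | 40 | 8 | 6 | 80 | 50
alice | 80 | 40 | 8 | 7 | 80 | 2
carol | 1 | 9 | 50 | 4 | 1 | 9
After WHERE (2 rows):
orders.owner | orders.yr | orders.rank | orders.price | teams.price | teams.yr | teams.score
alice | 80 | 40 | 8 | 6 | 80 | 50
alice | 80 | 40 | 8 | 7 | 80 | 2
After GROUP BY (1 rows):
orders.yr | n
80 | 2
After ORDER BY (1 rows):
orders.yr | n
80 | 2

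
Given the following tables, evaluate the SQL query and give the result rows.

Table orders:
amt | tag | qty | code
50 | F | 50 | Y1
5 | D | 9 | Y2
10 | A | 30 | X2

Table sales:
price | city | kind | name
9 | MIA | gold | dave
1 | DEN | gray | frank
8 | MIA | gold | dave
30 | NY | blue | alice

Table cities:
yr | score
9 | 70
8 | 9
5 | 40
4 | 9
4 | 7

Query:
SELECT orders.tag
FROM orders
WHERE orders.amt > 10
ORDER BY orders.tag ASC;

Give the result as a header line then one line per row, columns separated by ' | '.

== RESULT ==
orders.tag
F

Derivation:
After WHERE (1 rows):
orders.amt | orders.tag | orders.qty | orders.code
50 | F | 50 | Y1
After SELECT (1 rows):
orders.tag
F
After ORDER BY (1 rows):
orders.tag
F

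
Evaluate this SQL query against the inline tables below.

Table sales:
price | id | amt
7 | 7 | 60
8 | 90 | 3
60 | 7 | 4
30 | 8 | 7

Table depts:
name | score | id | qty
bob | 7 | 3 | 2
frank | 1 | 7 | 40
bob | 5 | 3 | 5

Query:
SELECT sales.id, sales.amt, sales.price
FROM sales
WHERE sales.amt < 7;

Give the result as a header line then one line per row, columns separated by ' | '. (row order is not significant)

== RESULT ==
sales.id | sales.amt | sales.price
90 | 3 | 8
7 | 4 | 60

Derivation:
After WHERE (2 rows):
sales.price | sales.id | sales.amt
8 | 90 | 3
60 | 7 | 4
After SELECT (2 rows):
sales.id | sales.amt | sales.price
90 | 3 | 8
7 | 4 | 60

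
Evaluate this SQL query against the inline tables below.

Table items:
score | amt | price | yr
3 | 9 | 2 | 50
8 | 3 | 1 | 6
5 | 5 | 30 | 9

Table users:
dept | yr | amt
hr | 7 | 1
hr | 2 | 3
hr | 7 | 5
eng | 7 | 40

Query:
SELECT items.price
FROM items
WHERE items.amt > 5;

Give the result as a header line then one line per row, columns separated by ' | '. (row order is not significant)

== RESULT ==
items.price
2

Derivation:
After WHERE (1 rows):
items.score | items.amt | items.price | items.yr
3 | 9 | 2 | 50
After SELECT (1 rows):
items.price
2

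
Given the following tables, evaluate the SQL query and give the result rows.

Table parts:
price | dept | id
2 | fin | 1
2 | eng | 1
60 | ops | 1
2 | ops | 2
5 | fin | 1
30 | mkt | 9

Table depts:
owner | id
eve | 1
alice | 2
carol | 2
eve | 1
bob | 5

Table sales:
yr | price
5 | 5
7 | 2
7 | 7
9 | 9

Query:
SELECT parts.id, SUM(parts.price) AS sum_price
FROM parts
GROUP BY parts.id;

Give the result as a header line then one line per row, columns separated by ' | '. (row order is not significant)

== RESULT ==
parts.id | sum_price
1 | 69
2 | 2
9 | 30

Derivation:
After GROUP BY (3 rows):
parts.id | sum_price
1 | 69
2 | 2
9 | 30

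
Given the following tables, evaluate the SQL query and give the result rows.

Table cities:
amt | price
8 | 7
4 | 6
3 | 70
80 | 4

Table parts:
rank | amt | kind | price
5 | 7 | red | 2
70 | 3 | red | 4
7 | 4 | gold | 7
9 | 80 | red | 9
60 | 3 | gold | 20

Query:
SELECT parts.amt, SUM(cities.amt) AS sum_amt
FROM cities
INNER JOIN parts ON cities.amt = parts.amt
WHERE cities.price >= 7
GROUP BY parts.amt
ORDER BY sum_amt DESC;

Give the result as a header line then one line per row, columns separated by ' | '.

== RESULT ==
parts.amt | sum_amt
3 | 6

Derivation:
After JOIN parts (4 rows):
cities.amt | cities.price | parts.rank | parts.amt | parts.kind | parts.price
4 | 6 | 7 | 4 | gold | 7
3 | 70 | 70 | 3 | red | 4
3 | 70 | 60 | 3 | gold | 20
80 | 4 | 9 | 80 | red | 9
After WHERE (2 rows):
cities.amt | cities.price | parts.rank | parts.amt | parts.kind | parts.price
3 | 70 | 70 | 3 | red | 4
3 | 70 | 60 | 3 | gold | 20
After GROUP BY (1 rows):
parts.amt | sum_amt
3 | 6
After ORDER BY (1 rows):
parts.amt | sum_amt
3 | 6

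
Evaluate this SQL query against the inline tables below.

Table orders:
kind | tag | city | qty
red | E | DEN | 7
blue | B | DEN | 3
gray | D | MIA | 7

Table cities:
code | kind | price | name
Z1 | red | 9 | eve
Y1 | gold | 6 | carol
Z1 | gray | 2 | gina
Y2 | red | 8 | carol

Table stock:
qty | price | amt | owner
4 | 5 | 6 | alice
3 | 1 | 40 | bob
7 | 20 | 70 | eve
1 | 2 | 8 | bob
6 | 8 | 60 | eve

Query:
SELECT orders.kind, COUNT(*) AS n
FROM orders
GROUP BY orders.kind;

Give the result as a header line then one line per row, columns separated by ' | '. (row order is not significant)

== RESULT ==
orders.kind | n
red | 1
blue | 1
gray | 1

Derivation:
After GROUP BY (3 rows):
orders.kind | n
red | 1
blue | 1
gray | 1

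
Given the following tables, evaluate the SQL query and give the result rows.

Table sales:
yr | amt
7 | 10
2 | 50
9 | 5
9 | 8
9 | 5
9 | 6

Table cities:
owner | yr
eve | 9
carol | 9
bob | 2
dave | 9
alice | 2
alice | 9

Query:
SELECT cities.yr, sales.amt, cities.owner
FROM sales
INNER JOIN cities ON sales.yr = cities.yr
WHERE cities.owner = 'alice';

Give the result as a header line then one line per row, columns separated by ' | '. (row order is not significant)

After JOIN cities (18 rows):
sales.yr | sales.amt | cities.owner | cities.yr
2 | 50 | bob | 2
2 | 50 | alice | 2
9 | 5 | eve | 9
9 | 5 | carol | 9
9 | 5 | dave | 9
9 | 5 | alice | 9
9 | 8 | eve | 9
9 | 8 | carol | 9
9 | 8 | dave | 9
9 | 8 | alice | 9
9 | 5 | eve | 9
9 | 5 | carol | 9
9 | 5 | dave | 9
9 | 5 | alice | 9
9 | 6 | eve | 9
9 | 6 | carol | 9
9 | 6 | dave | 9
9 | 6 | alice | 9
After WHERE (5 rows):
sales.yr | sales.amt | cities.owner | cities.yr
2 | 50 | alice | 2
9 | 5 | alice | 9
9 | 8 | alice | 9
9 | 5 | alice | 9
9 | 6 | alice | 9
After SELECT (5 rows):
cities.yr | sales.amt | cities.owner
2 | 50 | alice
9 | 5 | alice
9 | 8 | alice
9 | 5 | alice
9 | 6 | alice

== RESULT ==
cities.yr | sales.amt | cities.owner
2 | 50 | alice
9 | 5 | alice
9 | 8 | alice
9 | 5 | alice
9 | 6 | alice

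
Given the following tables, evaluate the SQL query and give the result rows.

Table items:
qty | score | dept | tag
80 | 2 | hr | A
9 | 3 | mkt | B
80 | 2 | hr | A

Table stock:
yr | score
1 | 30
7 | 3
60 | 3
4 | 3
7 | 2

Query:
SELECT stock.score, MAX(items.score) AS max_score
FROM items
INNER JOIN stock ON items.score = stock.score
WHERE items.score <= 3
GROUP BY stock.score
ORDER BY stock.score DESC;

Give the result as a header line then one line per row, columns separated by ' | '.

After JOIN stock (5 rows):
items.qty | items.score | items.dept | items.tag | stock.yr | stock.score
80 | 2 | hr | A | 7 | 2
9 | 3 | mkt | B | 7 | 3
9 | 3 | mkt | B | 60 | 3
9 | 3 | mkt | B | 4 | 3
80 | 2 | hr | A | 7 | 2
After WHERE (5 rows):
items.qty | items.score | items.dept | items.tag | stock.yr | stock.score
80 | 2 | hr | A | 7 | 2
9 | 3 | mkt | B | 7 | 3
9 | 3 | mkt | B | 60 | 3
9 | 3 | mkt | B | 4 | 3
80 | 2 | hr | A | 7 | 2
After GROUP BY (2 rows):
stock.score | max_score
2 | 2
3 | 3
After ORDER BY (2 rows):
stock.score | max_score
3 | 3
2 | 2

== RESULT ==
stock.score | max_score
3 | 3
2 | 2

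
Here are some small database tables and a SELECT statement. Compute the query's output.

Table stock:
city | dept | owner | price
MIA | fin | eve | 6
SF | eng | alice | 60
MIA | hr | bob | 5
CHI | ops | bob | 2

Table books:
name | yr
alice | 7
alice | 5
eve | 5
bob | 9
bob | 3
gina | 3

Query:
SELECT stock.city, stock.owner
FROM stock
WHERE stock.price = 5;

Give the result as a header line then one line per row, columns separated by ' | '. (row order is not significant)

== RESULT ==
stock.city | stock.owner
MIA | bob

Derivation:
After WHERE (1 rows):
stock.city | stock.dept | stock.owner | stock.price
MIA | hr | bob | 5
After SELECT (1 rows):
stock.city | stock.owner
MIA | bob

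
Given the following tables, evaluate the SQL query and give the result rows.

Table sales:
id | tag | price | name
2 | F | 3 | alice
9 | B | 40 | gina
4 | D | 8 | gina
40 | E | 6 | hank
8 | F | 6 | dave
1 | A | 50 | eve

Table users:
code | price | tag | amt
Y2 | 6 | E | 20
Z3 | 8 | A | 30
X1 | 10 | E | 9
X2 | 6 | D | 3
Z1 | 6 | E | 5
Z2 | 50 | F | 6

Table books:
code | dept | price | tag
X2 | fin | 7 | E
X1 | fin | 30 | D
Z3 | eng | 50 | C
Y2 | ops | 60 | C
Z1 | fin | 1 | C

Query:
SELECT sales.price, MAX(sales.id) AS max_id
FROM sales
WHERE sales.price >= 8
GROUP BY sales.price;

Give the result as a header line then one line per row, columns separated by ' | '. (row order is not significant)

== RESULT ==
sales.price | max_id
40 | 9
8 | 4
50 | 1

Derivation:
After WHERE (3 rows):
sales.id | sales.tag | sales.price | sales.name
9 | B | 40 | gina
4 | D | 8 | gina
1 | A | 50 | eve
After GROUP BY (3 rows):
sales.price | max_id
40 | 9
8 | 4
50 | 1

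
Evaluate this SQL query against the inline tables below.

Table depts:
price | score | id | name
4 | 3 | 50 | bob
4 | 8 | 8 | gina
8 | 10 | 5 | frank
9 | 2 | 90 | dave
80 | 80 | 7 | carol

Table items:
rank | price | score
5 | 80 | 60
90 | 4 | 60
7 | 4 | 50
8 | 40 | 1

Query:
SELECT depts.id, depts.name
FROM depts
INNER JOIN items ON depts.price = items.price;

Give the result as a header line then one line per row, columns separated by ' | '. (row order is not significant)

After JOIN items (5 rows):
depts.price | depts.score | depts.id | depts.name | items.rank | items.price | items.score
4 | 3 | 50 | bob | 90 | 4 | 60
4 | 3 | 50 | bob | 7 | 4 | 50
4 | 8 | 8 | gina | 90 | 4 | 60
4 | 8 | 8 | gina | 7 | 4 | 50
80 | 80 | 7 | carol | 5 | 80 | 60
After SELECT (5 rows):
depts.id | depts.name
50 | bob
50 | bob
8 | gina
8 | gina
7 | carol

== RESULT ==
depts.id | depts.name
50 | bob
50 | bob
8 | gina
8 | gina
7 | carol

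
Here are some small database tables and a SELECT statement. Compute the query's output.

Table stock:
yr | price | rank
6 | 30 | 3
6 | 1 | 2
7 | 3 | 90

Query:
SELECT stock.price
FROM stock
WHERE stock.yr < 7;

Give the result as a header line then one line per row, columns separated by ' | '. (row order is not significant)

== RESULT ==
stock.price
30
1

Derivation:
After WHERE (2 rows):
stock.yr | stock.price | stock.rank
6 | 30 | 3
6 | 1 | 2
After SELECT (2 rows):
stock.price
30
1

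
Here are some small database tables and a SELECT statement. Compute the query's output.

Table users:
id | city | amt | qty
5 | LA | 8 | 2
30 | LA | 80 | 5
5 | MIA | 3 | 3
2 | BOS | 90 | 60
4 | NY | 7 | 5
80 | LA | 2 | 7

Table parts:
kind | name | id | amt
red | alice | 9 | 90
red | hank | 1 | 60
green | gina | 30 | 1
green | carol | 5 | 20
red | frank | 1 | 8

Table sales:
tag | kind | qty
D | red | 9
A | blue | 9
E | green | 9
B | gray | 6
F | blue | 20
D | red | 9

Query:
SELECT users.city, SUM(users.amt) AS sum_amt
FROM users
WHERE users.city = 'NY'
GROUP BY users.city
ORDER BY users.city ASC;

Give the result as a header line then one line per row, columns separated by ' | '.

== RESULT ==
users.city | sum_amt
NY | 7

Derivation:
After WHERE (1 rows):
users.id | users.city | users.amt | users.qty
4 | NY | 7 | 5
After GROUP BY (1 rows):
users.city | sum_amt
NY | 7
After ORDER BY (1 rows):
users.city | sum_amt
NY | 7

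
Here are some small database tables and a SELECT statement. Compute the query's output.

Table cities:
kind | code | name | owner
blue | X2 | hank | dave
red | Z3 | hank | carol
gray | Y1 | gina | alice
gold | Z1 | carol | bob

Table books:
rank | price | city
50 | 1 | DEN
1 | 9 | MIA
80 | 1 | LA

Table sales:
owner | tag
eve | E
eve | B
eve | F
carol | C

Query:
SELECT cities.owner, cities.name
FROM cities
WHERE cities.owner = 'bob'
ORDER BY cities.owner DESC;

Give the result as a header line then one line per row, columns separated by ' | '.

After WHERE (1 rows):
cities.kind | cities.code | cities.name | cities.owner
gold | Z1 | carol | bob
After SELECT (1 rows):
cities.owner | cities.name
bob | carol
After ORDER BY (1 rows):
cities.owner | cities.name
bob | carol

== RESULT ==
cities.owner | cities.name
bob | carol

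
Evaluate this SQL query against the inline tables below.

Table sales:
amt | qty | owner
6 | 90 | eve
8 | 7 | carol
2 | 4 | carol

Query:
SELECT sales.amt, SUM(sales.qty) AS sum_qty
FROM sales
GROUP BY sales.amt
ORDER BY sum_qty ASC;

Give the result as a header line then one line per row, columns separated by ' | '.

== RESULT ==
sales.amt | sum_qty
2 | 4
8 | 7
6 | 90

Derivation:
After GROUP BY (3 rows):
sales.amt | sum_qty
6 | 90
8 | 7
2 | 4
After ORDER BY (3 rows):
sales.amt | sum_qty
2 | 4
8 | 7
6 | 90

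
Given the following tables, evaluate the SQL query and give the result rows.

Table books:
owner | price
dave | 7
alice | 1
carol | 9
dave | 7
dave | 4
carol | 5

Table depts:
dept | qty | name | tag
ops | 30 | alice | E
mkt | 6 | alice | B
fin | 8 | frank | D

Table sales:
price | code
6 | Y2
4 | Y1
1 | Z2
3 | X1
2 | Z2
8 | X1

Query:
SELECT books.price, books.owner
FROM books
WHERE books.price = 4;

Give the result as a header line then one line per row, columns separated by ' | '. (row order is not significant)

After WHERE (1 rows):
books.owner | books.price
dave | 4
After SELECT (1 rows):
books.price | books.owner
4 | dave

== RESULT ==
books.price | books.owner
4 | dave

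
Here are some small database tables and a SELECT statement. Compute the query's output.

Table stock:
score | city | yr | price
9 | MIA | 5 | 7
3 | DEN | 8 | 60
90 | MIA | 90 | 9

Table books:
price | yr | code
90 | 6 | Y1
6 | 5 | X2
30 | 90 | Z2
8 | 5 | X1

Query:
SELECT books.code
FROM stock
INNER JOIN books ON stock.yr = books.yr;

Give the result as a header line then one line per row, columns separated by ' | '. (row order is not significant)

After JOIN books (3 rows):
stock.score | stock.city | stock.yr | stock.price | books.price | books.yr | books.code
9 | MIA | 5 | 7 | 6 | 5 | X2
9 | MIA | 5 | 7 | 8 | 5 | X1
90 | MIA | 90 | 9 | 30 | 90 | Z2
After SELECT (3 rows):
books.code
X2
X1
Z2

== RESULT ==
books.code
X2
X1
Z2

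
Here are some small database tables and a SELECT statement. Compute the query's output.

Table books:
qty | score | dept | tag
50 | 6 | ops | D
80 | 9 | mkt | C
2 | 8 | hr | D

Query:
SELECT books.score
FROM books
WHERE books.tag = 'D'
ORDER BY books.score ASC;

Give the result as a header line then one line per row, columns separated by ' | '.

After WHERE (2 rows):
books.qty | books.score | books.dept | books.tag
50 | 6 | ops | D
2 | 8 | hr | D
After SELECT (2 rows):
books.score
6
8
After ORDER BY (2 rows):
books.score
6
8

== RESULT ==
books.score
6
8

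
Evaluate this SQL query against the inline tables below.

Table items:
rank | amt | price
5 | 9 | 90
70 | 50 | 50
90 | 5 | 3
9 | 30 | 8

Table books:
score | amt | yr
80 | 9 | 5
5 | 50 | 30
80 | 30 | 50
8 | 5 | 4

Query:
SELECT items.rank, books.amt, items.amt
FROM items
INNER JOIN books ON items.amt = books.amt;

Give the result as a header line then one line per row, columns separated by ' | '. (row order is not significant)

After JOIN books (4 rows):
items.rank | items.amt | items.price | books.score | books.amt | books.yr
5 | 9 | 90 | 80 | 9 | 5
70 | 50 | 50 | 5 | 50 | 30
90 | 5 | 3 | 8 | 5 | 4
9 | 30 | 8 | 80 | 30 | 50
After SELECT (4 rows):
items.rank | books.amt | items.amt
5 | 9 | 9
70 | 50 | 50
90 | 5 | 5
9 | 30 | 30

== RESULT ==
items.rank | books.amt | items.amt
5 | 9 | 9
70 | 50 | 50
90 | 5 | 5
9 | 30 | 30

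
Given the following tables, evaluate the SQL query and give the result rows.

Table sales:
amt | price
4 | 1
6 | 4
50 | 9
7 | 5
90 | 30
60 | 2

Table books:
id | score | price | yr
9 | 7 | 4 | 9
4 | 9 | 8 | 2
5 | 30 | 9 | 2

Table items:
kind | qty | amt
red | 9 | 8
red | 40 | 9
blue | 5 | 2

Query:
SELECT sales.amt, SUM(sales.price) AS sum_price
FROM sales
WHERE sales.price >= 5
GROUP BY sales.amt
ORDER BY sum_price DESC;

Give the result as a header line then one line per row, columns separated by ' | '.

After WHERE (3 rows):
sales.amt | sales.price
50 | 9
7 | 5
90 | 30
After GROUP BY (3 rows):
sales.amt | sum_price
50 | 9
7 | 5
90 | 30
After ORDER BY (3 rows):
sales.amt | sum_price
90 | 30
50 | 9
7 | 5

== RESULT ==
sales.amt | sum_price
90 | 30
50 | 9
7 | 5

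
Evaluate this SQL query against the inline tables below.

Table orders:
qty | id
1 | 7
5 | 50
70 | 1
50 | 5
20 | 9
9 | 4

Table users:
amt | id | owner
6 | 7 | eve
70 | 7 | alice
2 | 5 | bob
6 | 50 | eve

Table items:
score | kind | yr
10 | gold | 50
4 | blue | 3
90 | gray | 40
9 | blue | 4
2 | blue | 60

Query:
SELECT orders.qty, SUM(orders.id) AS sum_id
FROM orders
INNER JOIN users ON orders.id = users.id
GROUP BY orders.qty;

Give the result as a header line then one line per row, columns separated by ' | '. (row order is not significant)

== RESULT ==
orders.qty | sum_id
1 | 14
5 | 50
50 | 5

Derivation:
After JOIN users (4 rows):
orders.qty | orders.id | users.amt | users.id | users.owner
1 | 7 | 6 | 7 | eve
1 | 7 | 70 | 7 | alice
5 | 50 | 6 | 50 | eve
50 | 5 | 2 | 5 | bob
After GROUP BY (3 rows):
orders.qty | sum_id
1 | 14
5 | 50
50 | 5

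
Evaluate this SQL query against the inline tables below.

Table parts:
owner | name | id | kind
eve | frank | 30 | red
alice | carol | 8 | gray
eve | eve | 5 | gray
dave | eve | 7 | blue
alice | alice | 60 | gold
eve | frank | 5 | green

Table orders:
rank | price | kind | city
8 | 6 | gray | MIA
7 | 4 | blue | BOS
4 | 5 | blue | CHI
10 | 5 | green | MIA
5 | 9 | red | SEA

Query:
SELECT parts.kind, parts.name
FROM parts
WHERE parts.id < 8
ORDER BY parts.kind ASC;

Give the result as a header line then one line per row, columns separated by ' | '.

After WHERE (3 rows):
parts.owner | parts.name | parts.id | parts.kind
eve | eve | 5 | gray
dave | eve | 7 | blue
eve | frank | 5 | green
After SELECT (3 rows):
parts.kind | parts.name
gray | eve
blue | eve
green | frank
After ORDER BY (3 rows):
parts.kind | parts.name
blue | eve
gray | eve
green | frank

== RESULT ==
parts.kind | parts.name
blue | eve
gray | eve
green | frank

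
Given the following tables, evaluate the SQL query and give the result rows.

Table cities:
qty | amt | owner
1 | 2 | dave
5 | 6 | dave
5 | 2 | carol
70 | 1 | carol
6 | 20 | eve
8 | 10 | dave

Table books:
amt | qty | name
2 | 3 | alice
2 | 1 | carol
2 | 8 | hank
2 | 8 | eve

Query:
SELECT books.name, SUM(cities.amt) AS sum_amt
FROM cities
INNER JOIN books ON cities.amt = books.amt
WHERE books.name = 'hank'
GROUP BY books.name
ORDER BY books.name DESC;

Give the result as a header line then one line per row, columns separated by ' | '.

After JOIN books (8 rows):
cities.qty | cities.amt | cities.owner | books.amt | books.qty | books.name
1 | 2 | dave | 2 | 3 | alice
1 | 2 | dave | 2 | 1 | carol
1 | 2 | dave | 2 | 8 | hank
1 | 2 | dave | 2 | 8 | eve
5 | 2 | carol | 2 | 3 | alice
5 | 2 | carol | 2 | 1 | carol
5 | 2 | carol | 2 | 8 | hank
5 | 2 | carol | 2 | 8 | eve
After WHERE (2 rows):
cities.qty | cities.amt | cities.owner | books.amt | books.qty | books.name
1 | 2 | dave | 2 | 8 | hank
5 | 2 | carol | 2 | 8 | hank
After GROUP BY (1 rows):
books.name | sum_amt
hank | 4
After ORDER BY (1 rows):
books.name | sum_amt
hank | 4

== RESULT ==
books.name | sum_amt
hank | 4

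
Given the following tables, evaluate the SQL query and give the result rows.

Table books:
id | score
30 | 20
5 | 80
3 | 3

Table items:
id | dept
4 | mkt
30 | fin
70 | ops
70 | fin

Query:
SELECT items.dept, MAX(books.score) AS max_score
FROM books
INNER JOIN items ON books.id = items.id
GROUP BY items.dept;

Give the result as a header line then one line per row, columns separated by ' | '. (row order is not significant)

== RESULT ==
items.dept | max_score
fin | 20

Derivation:
After JOIN items (1 rows):
books.id | books.score | items.id | items.dept
30 | 20 | 30 | fin
After GROUP BY (1 rows):
items.dept | max_score
fin | 20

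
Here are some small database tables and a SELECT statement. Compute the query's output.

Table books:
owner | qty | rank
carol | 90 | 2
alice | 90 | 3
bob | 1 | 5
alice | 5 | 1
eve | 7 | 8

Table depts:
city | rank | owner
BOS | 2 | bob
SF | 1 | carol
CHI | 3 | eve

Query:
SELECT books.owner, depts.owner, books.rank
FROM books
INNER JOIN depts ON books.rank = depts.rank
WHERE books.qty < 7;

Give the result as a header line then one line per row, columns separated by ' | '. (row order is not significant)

== RESULT ==
books.owner | depts.owner | books.rank
alice | carol | 1

Derivation:
After JOIN depts (3 rows):
books.owner | books.qty | books.rank | depts.city | depts.rank | depts.owner
carol | 90 | 2 | BOS | 2 | bob
alice | 90 | 3 | CHI | 3 | eve
alice | 5 | 1 | SF | 1 | carol
After WHERE (1 rows):
books.owner | books.qty | books.rank | depts.city | depts.rank | depts.owner
alice | 5 | 1 | SF | 1 | carol
After SELECT (1 rows):
books.owner | depts.owner | books.rank
alice | carol | 1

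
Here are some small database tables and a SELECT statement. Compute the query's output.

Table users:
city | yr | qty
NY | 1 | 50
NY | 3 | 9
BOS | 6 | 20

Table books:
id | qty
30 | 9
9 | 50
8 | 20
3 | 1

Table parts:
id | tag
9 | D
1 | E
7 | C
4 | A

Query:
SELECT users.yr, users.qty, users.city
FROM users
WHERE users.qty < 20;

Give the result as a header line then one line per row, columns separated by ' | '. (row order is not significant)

== RESULT ==
users.yr | users.qty | users.city
3 | 9 | NY

Derivation:
After WHERE (1 rows):
users.city | users.yr | users.qty
NY | 3 | 9
After SELECT (1 rows):
users.yr | users.qty | users.city
3 | 9 | NY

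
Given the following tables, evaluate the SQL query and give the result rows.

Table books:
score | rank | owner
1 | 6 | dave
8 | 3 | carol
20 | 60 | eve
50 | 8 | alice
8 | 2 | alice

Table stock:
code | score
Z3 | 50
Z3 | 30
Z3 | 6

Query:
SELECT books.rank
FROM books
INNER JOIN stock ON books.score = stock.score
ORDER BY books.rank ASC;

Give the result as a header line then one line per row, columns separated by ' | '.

After JOIN stock (1 rows):
books.score | books.rank | books.owner | stock.code | stock.score
50 | 8 | alice | Z3 | 50
After SELECT (1 rows):
books.rank
8
After ORDER BY (1 rows):
books.rank
8

== RESULT ==
books.rank
8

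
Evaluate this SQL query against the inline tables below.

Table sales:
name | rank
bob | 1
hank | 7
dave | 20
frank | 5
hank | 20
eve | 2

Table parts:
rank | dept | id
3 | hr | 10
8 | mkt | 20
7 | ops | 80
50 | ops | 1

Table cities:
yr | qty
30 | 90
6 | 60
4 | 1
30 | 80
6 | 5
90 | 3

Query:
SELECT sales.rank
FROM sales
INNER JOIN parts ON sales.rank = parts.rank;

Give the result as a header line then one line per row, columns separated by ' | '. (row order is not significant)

== RESULT ==
sales.rank
7

Derivation:
After JOIN parts (1 rows):
sales.name | sales.rank | parts.rank | parts.dept | parts.id
hank | 7 | 7 | ops | 80
After SELECT (1 rows):
sales.rank
7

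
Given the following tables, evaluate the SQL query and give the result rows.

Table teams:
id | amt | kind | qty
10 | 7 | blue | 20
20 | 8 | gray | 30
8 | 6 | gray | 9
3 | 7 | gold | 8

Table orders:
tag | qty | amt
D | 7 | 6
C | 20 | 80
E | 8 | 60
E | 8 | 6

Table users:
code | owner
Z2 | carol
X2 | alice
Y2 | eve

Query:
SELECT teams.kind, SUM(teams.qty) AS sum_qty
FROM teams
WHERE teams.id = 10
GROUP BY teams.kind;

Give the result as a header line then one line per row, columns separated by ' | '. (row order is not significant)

== RESULT ==
teams.kind | sum_qty
blue | 20

Derivation:
After WHERE (1 rows):
teams.id | teams.amt | teams.kind | teams.qty
10 | 7 | blue | 20
After GROUP BY (1 rows):
teams.kind | sum_qty
blue | 20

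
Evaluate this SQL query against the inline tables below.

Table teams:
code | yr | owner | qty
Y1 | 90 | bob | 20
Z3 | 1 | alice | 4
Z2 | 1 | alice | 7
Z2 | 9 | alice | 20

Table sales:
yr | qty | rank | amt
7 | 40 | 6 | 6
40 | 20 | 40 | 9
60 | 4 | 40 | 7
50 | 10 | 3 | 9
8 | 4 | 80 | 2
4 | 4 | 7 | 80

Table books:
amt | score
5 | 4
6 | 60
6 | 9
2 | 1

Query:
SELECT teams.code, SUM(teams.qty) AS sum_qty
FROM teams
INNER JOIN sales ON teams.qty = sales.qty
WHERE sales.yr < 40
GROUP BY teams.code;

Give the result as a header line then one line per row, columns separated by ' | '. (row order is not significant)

== RESULT ==
teams.code | sum_qty
Z3 | 8

Derivation:
After JOIN sales (5 rows):
teams.code | teams.yr | teams.owner | teams.qty | sales.yr | sales.qty | sales.rank | sales.amt
Y1 | 90 | bob | 20 | 40 | 20 | 40 | 9
Z3 | 1 | alice | 4 | 60 | 4 | 40 | 7
Z3 | 1 | alice | 4 | 8 | 4 | 80 | 2
Z3 | 1 | alice | 4 | 4 | 4 | 7 | 80
Z2 | 9 | alice | 20 | 40 | 20 | 40 | 9
After WHERE (2 rows):
teams.code | teams.yr | teams.owner | teams.qty | sales.yr | sales.qty | sales.rank | sales.amt
Z3 | 1 | alice | 4 | 8 | 4 | 80 | 2
Z3 | 1 | alice | 4 | 4 | 4 | 7 | 80
After GROUP BY (1 rows):
teams.code | sum_qty
Z3 | 8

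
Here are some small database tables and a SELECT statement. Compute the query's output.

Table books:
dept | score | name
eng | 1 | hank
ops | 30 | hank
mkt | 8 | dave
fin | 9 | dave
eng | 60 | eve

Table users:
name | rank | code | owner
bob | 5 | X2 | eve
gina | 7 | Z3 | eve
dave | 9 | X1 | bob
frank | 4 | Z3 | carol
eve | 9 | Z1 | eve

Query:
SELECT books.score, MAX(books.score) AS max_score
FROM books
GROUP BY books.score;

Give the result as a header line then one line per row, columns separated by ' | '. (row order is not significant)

== RESULT ==
books.score | max_score
1 | 1
30 | 30
8 | 8
9 | 9
60 | 60

Derivation:
After GROUP BY (5 rows):
books.score | max_score
1 | 1
30 | 30
8 | 8
9 | 9
60 | 60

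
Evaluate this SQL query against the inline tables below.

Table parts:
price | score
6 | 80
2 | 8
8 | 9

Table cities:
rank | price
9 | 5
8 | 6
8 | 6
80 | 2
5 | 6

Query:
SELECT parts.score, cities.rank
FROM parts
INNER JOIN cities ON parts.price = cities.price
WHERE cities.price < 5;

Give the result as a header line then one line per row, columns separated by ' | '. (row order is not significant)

== RESULT ==
parts.score | cities.rank
8 | 80

Derivation:
After JOIN cities (4 rows):
parts.price | parts.score | cities.rank | cities.price
6 | 80 | 8 | 6
6 | 80 | 8 | 6
6 | 80 | 5 | 6
2 | 8 | 80 | 2
After WHERE (1 rows):
parts.price | parts.score | cities.rank | cities.price
2 | 8 | 80 | 2
After SELECT (1 rows):
parts.score | cities.rank
8 | 80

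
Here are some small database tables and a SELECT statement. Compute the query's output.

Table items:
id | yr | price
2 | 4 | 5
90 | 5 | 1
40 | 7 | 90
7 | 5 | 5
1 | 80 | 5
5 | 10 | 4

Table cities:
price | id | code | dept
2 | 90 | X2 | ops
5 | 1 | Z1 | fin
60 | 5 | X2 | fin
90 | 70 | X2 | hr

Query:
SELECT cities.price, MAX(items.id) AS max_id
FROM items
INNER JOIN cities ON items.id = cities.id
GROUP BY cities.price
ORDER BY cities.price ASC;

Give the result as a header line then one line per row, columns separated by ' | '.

After JOIN cities (3 rows):
items.id | items.yr | items.price | cities.price | cities.id | cities.code | cities.dept
90 | 5 | 1 | 2 | 90 | X2 | ops
1 | 80 | 5 | 5 | 1 | Z1 | fin
5 | 10 | 4 | 60 | 5 | X2 | fin
After GROUP BY (3 rows):
cities.price | max_id
2 | 90
5 | 1
60 | 5
After ORDER BY (3 rows):
cities.price | max_id
2 | 90
5 | 1
60 | 5

== RESULT ==
cities.price | max_id
2 | 90
5 | 1
60 | 5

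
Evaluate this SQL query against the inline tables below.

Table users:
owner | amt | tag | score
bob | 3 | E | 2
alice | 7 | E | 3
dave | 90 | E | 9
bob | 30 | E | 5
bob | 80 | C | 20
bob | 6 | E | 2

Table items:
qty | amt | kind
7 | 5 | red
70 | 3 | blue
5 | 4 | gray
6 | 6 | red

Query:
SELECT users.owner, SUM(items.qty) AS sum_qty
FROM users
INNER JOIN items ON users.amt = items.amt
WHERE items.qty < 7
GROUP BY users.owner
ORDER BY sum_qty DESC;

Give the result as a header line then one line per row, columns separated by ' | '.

After JOIN items (2 rows):
users.owner | users.amt | users.tag | users.score | items.qty | items.amt | items.kind
bob | 3 | E | 2 | 70 | 3 | blue
bob | 6 | E | 2 | 6 | 6 | red
After WHERE (1 rows):
users.owner | users.amt | users.tag | users.score | items.qty | items.amt | items.kind
bob | 6 | E | 2 | 6 | 6 | red
After GROUP BY (1 rows):
users.owner | sum_qty
bob | 6
After ORDER BY (1 rows):
users.owner | sum_qty
bob | 6

== RESULT ==
users.owner | sum_qty
bob | 6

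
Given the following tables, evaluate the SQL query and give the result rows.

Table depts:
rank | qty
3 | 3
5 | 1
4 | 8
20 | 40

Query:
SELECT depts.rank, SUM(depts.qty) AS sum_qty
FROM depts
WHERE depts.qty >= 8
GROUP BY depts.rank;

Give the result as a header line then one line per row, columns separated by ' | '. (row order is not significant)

After WHERE (2 rows):
depts.rank | depts.qty
4 | 8
20 | 40
After GROUP BY (2 rows):
depts.rank | sum_qty
4 | 8
20 | 40

== RESULT ==
depts.rank | sum_qty
4 | 8
20 | 40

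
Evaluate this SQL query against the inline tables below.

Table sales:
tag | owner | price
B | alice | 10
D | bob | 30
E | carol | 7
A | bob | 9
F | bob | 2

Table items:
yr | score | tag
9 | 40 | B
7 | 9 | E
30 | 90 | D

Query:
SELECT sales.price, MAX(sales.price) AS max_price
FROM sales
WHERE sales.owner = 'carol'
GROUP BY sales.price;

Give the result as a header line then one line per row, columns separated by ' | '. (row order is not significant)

== RESULT ==
sales.price | max_price
7 | 7

Derivation:
After WHERE (1 rows):
sales.tag | sales.owner | sales.price
E | carol | 7
After GROUP BY (1 rows):
sales.price | max_price
7 | 7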